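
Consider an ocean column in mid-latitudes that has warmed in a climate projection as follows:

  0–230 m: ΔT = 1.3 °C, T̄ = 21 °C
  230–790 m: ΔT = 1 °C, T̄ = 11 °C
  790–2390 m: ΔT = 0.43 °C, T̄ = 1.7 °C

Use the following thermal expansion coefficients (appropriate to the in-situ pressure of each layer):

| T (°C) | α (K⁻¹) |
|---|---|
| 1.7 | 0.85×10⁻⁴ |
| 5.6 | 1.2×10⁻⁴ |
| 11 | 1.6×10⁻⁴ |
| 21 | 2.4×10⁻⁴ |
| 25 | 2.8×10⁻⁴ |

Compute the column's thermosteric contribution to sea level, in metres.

0.22 m

Layer 1 at 21 °C → α = 2.4×10⁻⁴ K⁻¹
Layer 2 at 11 °C → α = 1.6×10⁻⁴ K⁻¹
Layer 3 at 1.7 °C → α = 0.85×10⁻⁴ K⁻¹
230 × 1.3 × 2.4×10⁻⁴ = 0.07176 m
230–790 m: 1.6×10⁻⁴ × 1 × 560 = 0.08960 m
790–2390 m: 1600 × 0.85×10⁻⁴ × 0.43 = 0.05848 m
Δh = 0.07176 + 0.08960 + 0.05848 = 0.21984 m ≈ 0.22 m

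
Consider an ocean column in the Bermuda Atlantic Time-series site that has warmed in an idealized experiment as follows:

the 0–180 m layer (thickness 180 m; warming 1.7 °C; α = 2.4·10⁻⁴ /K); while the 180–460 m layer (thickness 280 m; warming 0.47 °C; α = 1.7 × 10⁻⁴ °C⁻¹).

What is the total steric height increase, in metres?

Δh ≈ 0.0958 m

180 × 1.7 × 2.4×10⁻⁴ = 0.07344 m
180–460 m: 0.47 × 280 × 1.7×10⁻⁴ = 0.022372 m
Δh = 0.07344 + 0.022372 = 0.095812 m ≈ 0.0958 m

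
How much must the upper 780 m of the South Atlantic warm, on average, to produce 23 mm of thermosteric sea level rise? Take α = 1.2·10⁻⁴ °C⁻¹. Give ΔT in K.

0.246 K

ΔT = Δh/(αH) = 0.023 / (1.2×10⁻⁴ × 780) ≈ 0.2457 K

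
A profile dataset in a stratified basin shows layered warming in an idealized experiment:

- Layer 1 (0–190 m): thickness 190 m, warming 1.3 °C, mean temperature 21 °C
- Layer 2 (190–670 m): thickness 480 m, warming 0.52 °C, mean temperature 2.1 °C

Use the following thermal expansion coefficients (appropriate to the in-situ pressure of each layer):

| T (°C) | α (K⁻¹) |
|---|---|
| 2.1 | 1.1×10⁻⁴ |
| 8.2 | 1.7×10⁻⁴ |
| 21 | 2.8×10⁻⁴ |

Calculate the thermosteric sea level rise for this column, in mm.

97 mm

Layer 1 at 21 °C → α = 2.8×10⁻⁴ K⁻¹
Layer 2 at 2.1 °C → α = 1.1×10⁻⁴ K⁻¹
Layer 1: 2.8×10⁻⁴ × 1.3 × 190 = 0.06916 m
0.52 × 1.1×10⁻⁴ × 480 = 0.027456 m
Δh = 0.06916 + 0.027456 = 0.096616 m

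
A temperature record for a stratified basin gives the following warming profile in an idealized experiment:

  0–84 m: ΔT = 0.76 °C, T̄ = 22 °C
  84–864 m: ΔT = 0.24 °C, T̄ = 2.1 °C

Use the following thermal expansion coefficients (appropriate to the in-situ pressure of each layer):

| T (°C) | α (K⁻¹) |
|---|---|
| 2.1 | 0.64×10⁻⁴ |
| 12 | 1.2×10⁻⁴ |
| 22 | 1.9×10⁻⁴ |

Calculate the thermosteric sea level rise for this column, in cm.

Δh = 2.41 cm

Layer 1 at 22 °C → α = 1.9×10⁻⁴ K⁻¹
Layer 2 at 2.1 °C → α = 0.64×10⁻⁴ K⁻¹
Layer 1: 1.9×10⁻⁴ × 0.76 × 84 = 0.0121296 m
780 × 0.64×10⁻⁴ × 0.24 = 0.0119808 m
Δh = 0.0121296 + 0.0119808 = 0.0241104 m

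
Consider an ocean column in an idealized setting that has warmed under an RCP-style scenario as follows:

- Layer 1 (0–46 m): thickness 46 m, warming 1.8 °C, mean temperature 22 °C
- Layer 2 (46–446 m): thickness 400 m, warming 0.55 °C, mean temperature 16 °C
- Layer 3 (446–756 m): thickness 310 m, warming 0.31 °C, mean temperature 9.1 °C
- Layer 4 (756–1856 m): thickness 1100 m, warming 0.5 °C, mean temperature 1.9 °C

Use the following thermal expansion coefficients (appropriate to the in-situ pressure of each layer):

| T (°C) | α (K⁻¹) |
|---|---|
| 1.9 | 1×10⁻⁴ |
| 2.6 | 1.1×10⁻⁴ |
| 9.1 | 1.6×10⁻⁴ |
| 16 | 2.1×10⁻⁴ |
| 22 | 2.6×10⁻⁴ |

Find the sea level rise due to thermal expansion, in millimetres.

138 mm

Layer 1 at 22 °C → α = 2.6×10⁻⁴ K⁻¹
Layer 2 at 16 °C → α = 2.1×10⁻⁴ K⁻¹
Layer 3 at 9.1 °C → α = 1.6×10⁻⁴ K⁻¹
Layer 4 at 1.9 °C → α = 1×10⁻⁴ K⁻¹
1.8 × 46 × 2.6×10⁻⁴ = 0.021528 m
Layer 2: 400 × 0.55 × 2.1×10⁻⁴ = 0.04620 m
446–756 m: 1.6×10⁻⁴ × 310 × 0.31 = 0.015376 m
1×10⁻⁴ × 1100 × 0.5 = 0.05500 m
Δh = 0.021528 + 0.04620 + 0.015376 + 0.05500 = 0.138104 m ≈ 138 mm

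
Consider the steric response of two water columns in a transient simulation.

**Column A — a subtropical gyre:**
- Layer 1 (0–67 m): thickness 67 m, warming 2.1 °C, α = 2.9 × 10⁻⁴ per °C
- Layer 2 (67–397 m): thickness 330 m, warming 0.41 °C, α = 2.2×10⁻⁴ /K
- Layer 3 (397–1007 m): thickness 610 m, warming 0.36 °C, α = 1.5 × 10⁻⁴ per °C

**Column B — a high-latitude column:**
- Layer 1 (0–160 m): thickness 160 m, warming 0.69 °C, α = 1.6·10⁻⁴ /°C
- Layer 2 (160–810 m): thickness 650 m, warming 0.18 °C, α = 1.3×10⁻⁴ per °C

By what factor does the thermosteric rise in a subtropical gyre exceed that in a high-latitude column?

A 0–67 m: 67 × 2.1 × 2.9×10⁻⁴ = 0.040803 m
A 0.41 × 330 × 2.2×10⁻⁴ = 0.029766 m
A 0.36 × 610 × 1.5×10⁻⁴ = 0.03294 m
A total: 0.103509 m
B 160 × 1.6×10⁻⁴ × 0.69 = 0.017664 m
B 160–810 m: 0.18 × 650 × 1.3×10⁻⁴ = 0.01521 m
B total: 0.032874 m
Ratio: 0.103509 / 0.032874 ≈ 3.149

a factor of 3.1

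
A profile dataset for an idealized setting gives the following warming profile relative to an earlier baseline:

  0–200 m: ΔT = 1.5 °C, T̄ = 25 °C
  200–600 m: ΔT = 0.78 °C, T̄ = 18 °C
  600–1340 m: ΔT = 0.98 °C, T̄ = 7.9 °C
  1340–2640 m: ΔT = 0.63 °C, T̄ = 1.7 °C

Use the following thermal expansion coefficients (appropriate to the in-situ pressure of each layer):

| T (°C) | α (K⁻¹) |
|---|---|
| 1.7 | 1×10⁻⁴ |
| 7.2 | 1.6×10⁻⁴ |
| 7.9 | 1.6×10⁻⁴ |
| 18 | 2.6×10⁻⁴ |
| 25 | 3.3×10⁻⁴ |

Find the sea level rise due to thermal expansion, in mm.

Layer 1 at 25 °C → α = 3.3×10⁻⁴ K⁻¹
Layer 2 at 18 °C → α = 2.6×10⁻⁴ K⁻¹
Layer 3 at 7.9 °C → α = 1.6×10⁻⁴ K⁻¹
Layer 4 at 1.7 °C → α = 1×10⁻⁴ K⁻¹
200 × 1.5 × 3.3×10⁻⁴ = 0.09900 m
400 × 0.78 × 2.6×10⁻⁴ = 0.08112 m
0.98 × 1.6×10⁻⁴ × 740 = 0.116032 m
1×10⁻⁴ × 0.63 × 1300 = 0.08190 m
Δh = 0.09900 + 0.08112 + 0.116032 + 0.08190 = 0.378052 m ≈ 380 mm

Δh ≈ 380 mm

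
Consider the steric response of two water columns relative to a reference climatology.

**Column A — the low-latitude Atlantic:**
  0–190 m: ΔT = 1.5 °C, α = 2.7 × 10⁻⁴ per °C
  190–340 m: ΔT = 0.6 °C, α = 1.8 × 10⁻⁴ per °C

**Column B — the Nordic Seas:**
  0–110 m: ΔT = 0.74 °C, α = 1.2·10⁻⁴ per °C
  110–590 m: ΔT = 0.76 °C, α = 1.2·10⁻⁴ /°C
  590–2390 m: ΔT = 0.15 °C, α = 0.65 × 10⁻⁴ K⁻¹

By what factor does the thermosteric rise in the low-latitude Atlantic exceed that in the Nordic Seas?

A 1.5 × 2.7×10⁻⁴ × 190 = 0.07695 m
A Layer 2: 150 × 0.6 × 1.8×10⁻⁴ = 0.01620 m
A total: 0.09315 m
B Layer 1: 110 × 1.2×10⁻⁴ × 0.74 = 0.009768 m
B Layer 2: 480 × 0.76 × 1.2×10⁻⁴ = 0.043776 m
B Layer 3: 0.65×10⁻⁴ × 0.15 × 1800 = 0.01755 m
B total: 0.071094 m
Ratio: 0.09315 / 0.071094 ≈ 1.310

1.3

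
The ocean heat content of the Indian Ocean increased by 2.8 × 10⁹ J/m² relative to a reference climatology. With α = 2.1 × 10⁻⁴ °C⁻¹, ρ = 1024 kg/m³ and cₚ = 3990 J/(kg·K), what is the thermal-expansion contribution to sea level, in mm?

144 mm of thermosteric rise

Δh = αQ/(ρcₚ) = 2.1×10⁻⁴ × 2.8×10⁹ / (1024 × 3990) ≈ 0.14391 m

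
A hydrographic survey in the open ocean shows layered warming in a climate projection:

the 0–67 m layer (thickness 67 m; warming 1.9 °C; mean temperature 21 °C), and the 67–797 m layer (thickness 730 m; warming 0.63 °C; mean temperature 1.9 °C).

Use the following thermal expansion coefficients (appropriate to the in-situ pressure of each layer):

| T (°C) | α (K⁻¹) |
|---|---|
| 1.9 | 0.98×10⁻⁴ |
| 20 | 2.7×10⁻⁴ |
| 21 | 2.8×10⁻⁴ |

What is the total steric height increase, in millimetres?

Δh = 81 mm

Layer 1 at 21 °C → α = 2.8×10⁻⁴ K⁻¹
Layer 2 at 1.9 °C → α = 0.98×10⁻⁴ K⁻¹
1.9 × 67 × 2.8×10⁻⁴ = 0.035644 m
67–797 m: 730 × 0.63 × 0.98×10⁻⁴ = 0.0450702 m
Δh = 0.035644 + 0.0450702 = 0.0807142 m ≈ 81 mm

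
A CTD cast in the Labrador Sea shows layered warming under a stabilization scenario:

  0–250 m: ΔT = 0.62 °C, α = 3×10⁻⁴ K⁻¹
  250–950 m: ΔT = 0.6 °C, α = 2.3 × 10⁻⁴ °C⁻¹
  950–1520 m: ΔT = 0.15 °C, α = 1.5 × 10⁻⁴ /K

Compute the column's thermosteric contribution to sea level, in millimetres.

Δh ≈ 156 mm

0.62 × 250 × 3×10⁻⁴ = 0.04650 m
250–950 m: 700 × 2.3×10⁻⁴ × 0.6 = 0.09660 m
570 × 1.5×10⁻⁴ × 0.15 = 0.012825 m
Δh = 0.04650 + 0.09660 + 0.012825 = 0.155925 m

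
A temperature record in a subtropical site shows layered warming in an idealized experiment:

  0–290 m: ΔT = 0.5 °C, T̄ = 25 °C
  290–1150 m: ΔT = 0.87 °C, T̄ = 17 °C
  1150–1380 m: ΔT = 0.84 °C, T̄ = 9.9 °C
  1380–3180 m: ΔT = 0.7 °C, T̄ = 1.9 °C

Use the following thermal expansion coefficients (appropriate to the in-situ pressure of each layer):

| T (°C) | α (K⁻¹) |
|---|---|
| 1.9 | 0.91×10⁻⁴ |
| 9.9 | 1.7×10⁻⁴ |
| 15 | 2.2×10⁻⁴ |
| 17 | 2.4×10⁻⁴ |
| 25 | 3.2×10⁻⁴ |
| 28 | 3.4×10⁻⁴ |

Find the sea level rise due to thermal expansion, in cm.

about 37.3 cm

Layer 1 at 25 °C → α = 3.2×10⁻⁴ K⁻¹
Layer 2 at 17 °C → α = 2.4×10⁻⁴ K⁻¹
Layer 3 at 9.9 °C → α = 1.7×10⁻⁴ K⁻¹
Layer 4 at 1.9 °C → α = 0.91×10⁻⁴ K⁻¹
Layer 1: 0.5 × 3.2×10⁻⁴ × 290 = 0.04640 m
290–1150 m: 860 × 2.4×10⁻⁴ × 0.87 = 0.179568 m
Layer 3: 0.84 × 230 × 1.7×10⁻⁴ = 0.032844 m
Layer 4: 1800 × 0.7 × 0.91×10⁻⁴ = 0.11466 m
Δh = 0.04640 + 0.179568 + 0.032844 + 0.11466 = 0.373472 m ≈ 37.3 cm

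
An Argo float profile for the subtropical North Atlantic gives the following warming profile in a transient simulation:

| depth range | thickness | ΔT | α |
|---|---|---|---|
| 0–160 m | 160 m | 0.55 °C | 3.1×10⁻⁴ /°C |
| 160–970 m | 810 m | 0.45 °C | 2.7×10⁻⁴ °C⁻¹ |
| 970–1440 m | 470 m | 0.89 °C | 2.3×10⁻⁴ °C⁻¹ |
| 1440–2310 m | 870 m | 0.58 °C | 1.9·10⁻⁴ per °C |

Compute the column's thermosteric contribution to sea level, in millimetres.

3.1×10⁻⁴ × 160 × 0.55 = 0.02728 m
160–970 m: 810 × 0.45 × 2.7×10⁻⁴ = 0.098415 m
970–1440 m: 0.89 × 470 × 2.3×10⁻⁴ = 0.096209 m
1440–2310 m: 0.58 × 870 × 1.9×10⁻⁴ = 0.095874 m
Δh = 0.02728 + 0.098415 + 0.096209 + 0.095874 = 0.317778 m ≈ 318 mm

about 318 mm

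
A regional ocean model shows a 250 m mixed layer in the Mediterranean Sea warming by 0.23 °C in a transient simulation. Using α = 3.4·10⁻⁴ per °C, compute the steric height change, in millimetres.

Δh ≈ 19.6 mm

Δh = αΔT·H = 3.4×10⁻⁴ × 0.23 × 250 = 0.01955 m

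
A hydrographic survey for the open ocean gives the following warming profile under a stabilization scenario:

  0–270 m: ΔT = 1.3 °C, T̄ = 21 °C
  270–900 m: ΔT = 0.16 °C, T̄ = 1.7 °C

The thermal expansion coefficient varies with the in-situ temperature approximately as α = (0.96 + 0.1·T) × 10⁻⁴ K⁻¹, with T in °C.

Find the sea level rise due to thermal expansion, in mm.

Layer 1: α = (0.96 + 0.1×21)×10⁻⁴ = 3.06×10⁻⁴ K⁻¹
Layer 2: α = (0.96 + 0.1×1.7)×10⁻⁴ = 1.13×10⁻⁴ K⁻¹
Layer 1: 3.06×10⁻⁴ × 1.3 × 270 = 0.107406 m
1.13×10⁻⁴ × 630 × 0.16 = 0.0113904 m
Δh = 0.107406 + 0.0113904 = 0.1187964 m ≈ 120 mm

120 mm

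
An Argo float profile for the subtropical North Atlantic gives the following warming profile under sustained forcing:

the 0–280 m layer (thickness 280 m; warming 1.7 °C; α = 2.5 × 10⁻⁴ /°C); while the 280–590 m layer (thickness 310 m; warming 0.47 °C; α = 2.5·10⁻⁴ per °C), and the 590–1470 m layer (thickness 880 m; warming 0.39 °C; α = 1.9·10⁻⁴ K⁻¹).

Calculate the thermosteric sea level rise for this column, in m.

about 0.221 m

0–280 m: 2.5×10⁻⁴ × 280 × 1.7 = 0.11900 m
280–590 m: 2.5×10⁻⁴ × 0.47 × 310 = 0.036425 m
Layer 3: 880 × 1.9×10⁻⁴ × 0.39 = 0.065208 m
Δh = 0.11900 + 0.036425 + 0.065208 = 0.220633 m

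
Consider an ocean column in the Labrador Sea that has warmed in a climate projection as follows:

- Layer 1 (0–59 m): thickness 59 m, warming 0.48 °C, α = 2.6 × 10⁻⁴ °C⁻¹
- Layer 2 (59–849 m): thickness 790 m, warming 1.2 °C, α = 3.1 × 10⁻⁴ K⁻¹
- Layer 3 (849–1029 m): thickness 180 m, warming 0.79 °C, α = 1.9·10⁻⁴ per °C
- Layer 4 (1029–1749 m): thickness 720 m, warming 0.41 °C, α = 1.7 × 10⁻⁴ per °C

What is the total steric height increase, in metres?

0–59 m: 0.48 × 59 × 2.6×10⁻⁴ = 0.0073632 m
59–849 m: 3.1×10⁻⁴ × 790 × 1.2 = 0.29388 m
1.9×10⁻⁴ × 0.79 × 180 = 0.027018 m
Layer 4: 1.7×10⁻⁴ × 720 × 0.41 = 0.050184 m
Δh = 0.0073632 + 0.29388 + 0.027018 + 0.050184 = 0.3784452 m

about 0.378 m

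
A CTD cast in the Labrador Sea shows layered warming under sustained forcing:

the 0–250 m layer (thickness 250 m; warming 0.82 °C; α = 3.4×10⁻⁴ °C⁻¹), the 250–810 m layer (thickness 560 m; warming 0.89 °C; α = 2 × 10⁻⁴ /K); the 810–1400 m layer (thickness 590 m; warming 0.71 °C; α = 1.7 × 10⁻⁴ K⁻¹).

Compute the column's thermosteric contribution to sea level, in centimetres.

Layer 1: 3.4×10⁻⁴ × 250 × 0.82 = 0.06970 m
250–810 m: 560 × 2×10⁻⁴ × 0.89 = 0.09968 m
0.71 × 590 × 1.7×10⁻⁴ = 0.071213 m
Δh = 0.06970 + 0.09968 + 0.071213 = 0.240593 m

Δh ≈ 24 cm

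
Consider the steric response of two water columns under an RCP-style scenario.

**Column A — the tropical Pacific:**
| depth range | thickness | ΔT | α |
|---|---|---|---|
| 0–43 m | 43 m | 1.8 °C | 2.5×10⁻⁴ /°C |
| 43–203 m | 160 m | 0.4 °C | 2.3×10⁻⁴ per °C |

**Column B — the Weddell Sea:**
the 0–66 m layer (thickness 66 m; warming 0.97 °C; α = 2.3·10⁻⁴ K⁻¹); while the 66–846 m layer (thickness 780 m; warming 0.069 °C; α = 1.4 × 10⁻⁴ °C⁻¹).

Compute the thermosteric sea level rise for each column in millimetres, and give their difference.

A 0–43 m: 2.5×10⁻⁴ × 43 × 1.8 = 0.01935 m
A 43–203 m: 0.4 × 2.3×10⁻⁴ × 160 = 0.01472 m
A total: 0.03407 m
B 0.97 × 66 × 2.3×10⁻⁴ = 0.0147246 m
B 780 × 0.069 × 1.4×10⁻⁴ = 0.0075348 m
B total: 0.0222594 m
Difference: 0.03407 − 0.0222594 = 0.0118106 m

Δh_A ≈ 34 mm, Δh_B ≈ 22 mm; difference ≈ 12 mm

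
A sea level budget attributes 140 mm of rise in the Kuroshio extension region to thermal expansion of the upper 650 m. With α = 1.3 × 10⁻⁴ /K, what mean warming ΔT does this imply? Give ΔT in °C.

ΔT = Δh/(αH) = 0.14 / (1.3×10⁻⁴ × 650) ≈ 1.657 °C

1.66 °C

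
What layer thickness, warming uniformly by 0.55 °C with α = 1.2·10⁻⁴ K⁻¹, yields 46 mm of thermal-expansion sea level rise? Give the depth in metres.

H = Δh/(αΔT) = 0.046 / (1.2×10⁻⁴ × 0.55) ≈ 697.0 m

H ≈ 700 m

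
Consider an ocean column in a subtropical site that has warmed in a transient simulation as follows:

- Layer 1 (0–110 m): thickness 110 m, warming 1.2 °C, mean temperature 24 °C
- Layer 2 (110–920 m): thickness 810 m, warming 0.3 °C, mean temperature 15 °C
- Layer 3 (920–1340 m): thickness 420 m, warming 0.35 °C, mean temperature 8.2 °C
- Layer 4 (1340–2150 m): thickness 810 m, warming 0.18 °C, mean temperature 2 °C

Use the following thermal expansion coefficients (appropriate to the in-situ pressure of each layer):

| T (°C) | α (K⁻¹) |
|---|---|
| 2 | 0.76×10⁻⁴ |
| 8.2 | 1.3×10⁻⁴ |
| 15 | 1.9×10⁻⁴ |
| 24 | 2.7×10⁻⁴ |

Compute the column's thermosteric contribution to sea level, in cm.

11.2 cm of thermosteric rise

Layer 1 at 24 °C → α = 2.7×10⁻⁴ K⁻¹
Layer 2 at 15 °C → α = 1.9×10⁻⁴ K⁻¹
Layer 3 at 8.2 °C → α = 1.3×10⁻⁴ K⁻¹
Layer 4 at 2 °C → α = 0.76×10⁻⁴ K⁻¹
Layer 1: 2.7×10⁻⁴ × 110 × 1.2 = 0.03564 m
110–920 m: 1.9×10⁻⁴ × 0.3 × 810 = 0.04617 m
Layer 3: 420 × 0.35 × 1.3×10⁻⁴ = 0.01911 m
1340–2150 m: 0.18 × 0.76×10⁻⁴ × 810 = 0.0110808 m
Δh = 0.03564 + 0.04617 + 0.01911 + 0.0110808 = 0.1120008 m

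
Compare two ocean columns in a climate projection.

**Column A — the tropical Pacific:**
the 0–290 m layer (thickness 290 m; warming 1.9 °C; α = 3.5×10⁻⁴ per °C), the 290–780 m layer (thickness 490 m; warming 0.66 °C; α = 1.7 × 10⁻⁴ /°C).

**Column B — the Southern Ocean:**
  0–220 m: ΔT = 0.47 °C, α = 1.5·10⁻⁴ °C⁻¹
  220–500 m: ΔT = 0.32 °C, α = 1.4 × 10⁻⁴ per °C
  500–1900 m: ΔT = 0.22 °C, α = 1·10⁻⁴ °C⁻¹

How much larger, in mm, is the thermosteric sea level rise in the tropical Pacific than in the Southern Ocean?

Δh_A − Δh_B ≈ 190 mm

A Layer 1: 1.9 × 290 × 3.5×10⁻⁴ = 0.19285 m
A 490 × 1.7×10⁻⁴ × 0.66 = 0.054978 m
A total: 0.247828 m
B 0–220 m: 0.47 × 220 × 1.5×10⁻⁴ = 0.01551 m
B 1.4×10⁻⁴ × 280 × 0.32 = 0.012544 m
B 500–1900 m: 0.22 × 1400 × 1×10⁻⁴ = 0.03080 m
B total: 0.058854 m
Difference: 0.247828 − 0.058854 = 0.188974 m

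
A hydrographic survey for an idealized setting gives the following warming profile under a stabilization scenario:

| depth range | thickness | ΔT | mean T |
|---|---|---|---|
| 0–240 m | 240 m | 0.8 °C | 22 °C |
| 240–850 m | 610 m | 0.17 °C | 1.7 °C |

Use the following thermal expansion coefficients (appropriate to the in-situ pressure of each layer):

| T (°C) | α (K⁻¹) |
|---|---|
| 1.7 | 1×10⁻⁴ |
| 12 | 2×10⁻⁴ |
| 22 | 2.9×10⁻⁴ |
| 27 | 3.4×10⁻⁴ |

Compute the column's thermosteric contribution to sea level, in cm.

Δh ≈ 6.6 cm

Layer 1 at 22 °C → α = 2.9×10⁻⁴ K⁻¹
Layer 2 at 1.7 °C → α = 1×10⁻⁴ K⁻¹
0.8 × 2.9×10⁻⁴ × 240 = 0.05568 m
610 × 0.17 × 1×10⁻⁴ = 0.01037 m
Δh = 0.05568 + 0.01037 = 0.06605 m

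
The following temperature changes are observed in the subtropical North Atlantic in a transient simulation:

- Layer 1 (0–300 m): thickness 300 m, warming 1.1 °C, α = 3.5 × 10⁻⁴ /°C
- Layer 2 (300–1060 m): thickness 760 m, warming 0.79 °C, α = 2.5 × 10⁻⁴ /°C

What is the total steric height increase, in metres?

Layer 1: 300 × 3.5×10⁻⁴ × 1.1 = 0.11550 m
300–1060 m: 760 × 0.79 × 2.5×10⁻⁴ = 0.15010 m
Δh = 0.11550 + 0.15010 = 0.26560 m

0.27 m of thermosteric rise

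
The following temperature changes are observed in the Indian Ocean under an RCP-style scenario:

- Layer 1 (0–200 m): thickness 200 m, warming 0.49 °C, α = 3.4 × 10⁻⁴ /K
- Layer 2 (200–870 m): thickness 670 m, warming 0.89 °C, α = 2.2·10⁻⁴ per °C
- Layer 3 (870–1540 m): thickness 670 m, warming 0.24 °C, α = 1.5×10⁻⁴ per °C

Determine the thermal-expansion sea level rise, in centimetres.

0.49 × 200 × 3.4×10⁻⁴ = 0.03332 m
2.2×10⁻⁴ × 0.89 × 670 = 0.131186 m
0.24 × 1.5×10⁻⁴ × 670 = 0.02412 m
Δh = 0.03332 + 0.131186 + 0.02412 = 0.188626 m ≈ 19 cm

19 cm of thermosteric rise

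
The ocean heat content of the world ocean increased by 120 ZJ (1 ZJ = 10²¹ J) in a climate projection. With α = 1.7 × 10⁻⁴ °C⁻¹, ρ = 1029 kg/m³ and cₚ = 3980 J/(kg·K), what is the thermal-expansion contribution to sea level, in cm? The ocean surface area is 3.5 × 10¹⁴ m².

Per unit area: Q = 120×10²¹ / (3.5×10¹⁴) ≈ 3.429×10⁸ J/m²
Δh = αQ/(ρcₚ) = 1.7×10⁻⁴ × 3.429×10⁸ / (1029 × 3980) ≈ 0.014234 m

1.4 cm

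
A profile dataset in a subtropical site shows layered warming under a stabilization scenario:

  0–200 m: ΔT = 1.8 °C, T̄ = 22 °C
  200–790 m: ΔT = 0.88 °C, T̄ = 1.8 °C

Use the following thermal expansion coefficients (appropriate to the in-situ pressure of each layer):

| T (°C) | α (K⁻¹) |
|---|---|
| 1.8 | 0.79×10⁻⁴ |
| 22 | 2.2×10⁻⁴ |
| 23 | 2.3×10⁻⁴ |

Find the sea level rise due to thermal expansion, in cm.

Layer 1 at 22 °C → α = 2.2×10⁻⁴ K⁻¹
Layer 2 at 1.8 °C → α = 0.79×10⁻⁴ K⁻¹
0–200 m: 1.8 × 2.2×10⁻⁴ × 200 = 0.07920 m
Layer 2: 590 × 0.88 × 0.79×10⁻⁴ = 0.0410168 m
Δh = 0.07920 + 0.0410168 = 0.1202168 m

12.0 cm of thermosteric rise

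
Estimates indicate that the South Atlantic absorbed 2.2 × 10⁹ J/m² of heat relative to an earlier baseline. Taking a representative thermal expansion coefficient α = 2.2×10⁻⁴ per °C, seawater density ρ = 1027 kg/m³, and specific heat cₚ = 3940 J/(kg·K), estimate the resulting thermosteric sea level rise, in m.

Δh = αQ/(ρcₚ) = 2.2×10⁻⁴ × 2.2×10⁹ / (1027 × 3940) ≈ 0.11961 m

Δh = 0.12 m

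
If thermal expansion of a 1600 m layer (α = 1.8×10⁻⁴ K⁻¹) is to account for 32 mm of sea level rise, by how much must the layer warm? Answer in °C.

ΔT = Δh/(αH) = 0.032 / (1.8×10⁻⁴ × 1600) ≈ 0.1111 °C

ΔT ≈ 0.111 °C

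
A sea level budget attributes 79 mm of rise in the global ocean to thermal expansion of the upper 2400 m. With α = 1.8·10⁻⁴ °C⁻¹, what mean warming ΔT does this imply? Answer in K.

ΔT = Δh/(αH) = 0.079 / (1.8×10⁻⁴ × 2400) ≈ 0.1829 K

about 0.183 K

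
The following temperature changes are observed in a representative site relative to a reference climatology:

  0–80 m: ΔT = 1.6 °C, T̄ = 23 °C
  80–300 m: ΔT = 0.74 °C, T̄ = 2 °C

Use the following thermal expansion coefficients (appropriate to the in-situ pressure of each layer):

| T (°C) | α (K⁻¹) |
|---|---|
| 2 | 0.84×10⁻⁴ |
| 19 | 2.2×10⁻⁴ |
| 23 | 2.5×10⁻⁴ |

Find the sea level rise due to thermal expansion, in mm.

Layer 1 at 23 °C → α = 2.5×10⁻⁴ K⁻¹
Layer 2 at 2 °C → α = 0.84×10⁻⁴ K⁻¹
Layer 1: 80 × 2.5×10⁻⁴ × 1.6 = 0.03200 m
Layer 2: 0.74 × 220 × 0.84×10⁻⁴ = 0.0136752 m
Δh = 0.03200 + 0.0136752 = 0.0456752 m

Δh = 46 mm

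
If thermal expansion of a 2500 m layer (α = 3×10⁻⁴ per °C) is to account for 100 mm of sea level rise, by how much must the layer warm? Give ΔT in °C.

ΔT = Δh/(αH) = 0.1 / (3×10⁻⁴ × 2500) ≈ 0.1333 °C

about 0.13 °C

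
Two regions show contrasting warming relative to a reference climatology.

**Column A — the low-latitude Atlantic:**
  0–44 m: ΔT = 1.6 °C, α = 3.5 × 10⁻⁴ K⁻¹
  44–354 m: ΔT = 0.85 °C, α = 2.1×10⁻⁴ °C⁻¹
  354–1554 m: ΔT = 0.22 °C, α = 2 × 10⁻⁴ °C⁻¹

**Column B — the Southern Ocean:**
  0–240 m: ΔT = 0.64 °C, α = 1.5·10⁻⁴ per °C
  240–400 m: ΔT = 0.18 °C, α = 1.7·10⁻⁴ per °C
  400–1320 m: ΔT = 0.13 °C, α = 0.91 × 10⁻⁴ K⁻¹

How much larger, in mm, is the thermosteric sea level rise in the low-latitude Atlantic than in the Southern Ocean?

A Layer 1: 1.6 × 3.5×10⁻⁴ × 44 = 0.02464 m
A Layer 2: 2.1×10⁻⁴ × 310 × 0.85 = 0.055335 m
A 0.22 × 1200 × 2×10⁻⁴ = 0.05280 m
A total: 0.132775 m
B 0–240 m: 1.5×10⁻⁴ × 0.64 × 240 = 0.02304 m
B Layer 2: 160 × 1.7×10⁻⁴ × 0.18 = 0.004896 m
B 400–1320 m: 0.91×10⁻⁴ × 0.13 × 920 = 0.0108836 m
B total: 0.0388196 m
Difference: 0.132775 − 0.0388196 = 0.0939554 m

94.0 mm larger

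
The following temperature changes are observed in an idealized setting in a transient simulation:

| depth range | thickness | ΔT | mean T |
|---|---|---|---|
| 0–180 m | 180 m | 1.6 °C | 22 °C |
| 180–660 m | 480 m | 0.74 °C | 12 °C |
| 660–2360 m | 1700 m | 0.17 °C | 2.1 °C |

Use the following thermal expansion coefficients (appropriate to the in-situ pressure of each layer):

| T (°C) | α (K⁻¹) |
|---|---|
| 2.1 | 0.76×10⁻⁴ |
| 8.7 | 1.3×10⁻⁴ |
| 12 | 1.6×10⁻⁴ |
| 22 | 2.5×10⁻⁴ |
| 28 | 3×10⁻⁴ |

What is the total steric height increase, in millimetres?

Layer 1 at 22 °C → α = 2.5×10⁻⁴ K⁻¹
Layer 2 at 12 °C → α = 1.6×10⁻⁴ K⁻¹
Layer 3 at 2.1 °C → α = 0.76×10⁻⁴ K⁻¹
0–180 m: 2.5×10⁻⁴ × 180 × 1.6 = 0.07200 m
Layer 2: 480 × 0.74 × 1.6×10⁻⁴ = 0.056832 m
0.17 × 1700 × 0.76×10⁻⁴ = 0.021964 m
Δh = 0.07200 + 0.056832 + 0.021964 = 0.150796 m

150 mm of thermosteric rise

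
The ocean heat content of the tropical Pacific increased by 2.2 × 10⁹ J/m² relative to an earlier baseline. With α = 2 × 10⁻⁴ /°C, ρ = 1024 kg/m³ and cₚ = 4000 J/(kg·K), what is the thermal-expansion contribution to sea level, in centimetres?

Δh = αQ/(ρcₚ) = 2×10⁻⁴ × 2.2×10⁹ / (1024 × 4000) ≈ 0.10742 m

Δh ≈ 10.7 cm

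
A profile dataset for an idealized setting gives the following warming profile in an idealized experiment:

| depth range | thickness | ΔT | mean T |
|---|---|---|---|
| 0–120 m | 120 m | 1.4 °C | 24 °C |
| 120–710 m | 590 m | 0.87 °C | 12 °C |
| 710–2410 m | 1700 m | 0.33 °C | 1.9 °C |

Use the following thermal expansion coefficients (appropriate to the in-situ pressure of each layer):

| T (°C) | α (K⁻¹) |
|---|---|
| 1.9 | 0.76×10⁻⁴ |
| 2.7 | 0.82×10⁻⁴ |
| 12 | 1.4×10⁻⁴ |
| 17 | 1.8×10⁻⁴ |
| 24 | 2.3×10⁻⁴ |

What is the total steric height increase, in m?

0.15 m

Layer 1 at 24 °C → α = 2.3×10⁻⁴ K⁻¹
Layer 2 at 12 °C → α = 1.4×10⁻⁴ K⁻¹
Layer 3 at 1.9 °C → α = 0.76×10⁻⁴ K⁻¹
1.4 × 2.3×10⁻⁴ × 120 = 0.03864 m
Layer 2: 1.4×10⁻⁴ × 0.87 × 590 = 0.071862 m
0.33 × 1700 × 0.76×10⁻⁴ = 0.042636 m
Δh = 0.03864 + 0.071862 + 0.042636 = 0.153138 m ≈ 0.15 m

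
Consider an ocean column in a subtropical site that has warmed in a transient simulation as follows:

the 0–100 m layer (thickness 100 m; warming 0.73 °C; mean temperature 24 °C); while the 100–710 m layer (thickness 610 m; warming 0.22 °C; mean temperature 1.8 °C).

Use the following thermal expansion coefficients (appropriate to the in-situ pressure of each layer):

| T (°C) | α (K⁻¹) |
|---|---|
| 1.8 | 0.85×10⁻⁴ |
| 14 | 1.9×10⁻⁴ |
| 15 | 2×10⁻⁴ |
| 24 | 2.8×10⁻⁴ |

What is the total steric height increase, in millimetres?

about 31.8 mm

Layer 1 at 24 °C → α = 2.8×10⁻⁴ K⁻¹
Layer 2 at 1.8 °C → α = 0.85×10⁻⁴ K⁻¹
100 × 0.73 × 2.8×10⁻⁴ = 0.02044 m
100–710 m: 0.85×10⁻⁴ × 0.22 × 610 = 0.011407 m
Δh = 0.02044 + 0.011407 = 0.031847 m ≈ 31.8 mm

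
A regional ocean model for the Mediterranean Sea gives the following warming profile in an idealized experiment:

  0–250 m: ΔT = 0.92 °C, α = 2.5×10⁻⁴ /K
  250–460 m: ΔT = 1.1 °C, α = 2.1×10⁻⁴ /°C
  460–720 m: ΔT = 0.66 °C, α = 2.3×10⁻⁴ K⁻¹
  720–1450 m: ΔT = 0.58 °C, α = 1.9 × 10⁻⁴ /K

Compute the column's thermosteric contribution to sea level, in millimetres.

230 mm of thermosteric rise

Layer 1: 0.92 × 2.5×10⁻⁴ × 250 = 0.05750 m
Layer 2: 210 × 1.1 × 2.1×10⁻⁴ = 0.04851 m
Layer 3: 2.3×10⁻⁴ × 260 × 0.66 = 0.039468 m
1.9×10⁻⁴ × 0.58 × 730 = 0.080446 m
Δh = 0.05750 + 0.04851 + 0.039468 + 0.080446 = 0.225924 m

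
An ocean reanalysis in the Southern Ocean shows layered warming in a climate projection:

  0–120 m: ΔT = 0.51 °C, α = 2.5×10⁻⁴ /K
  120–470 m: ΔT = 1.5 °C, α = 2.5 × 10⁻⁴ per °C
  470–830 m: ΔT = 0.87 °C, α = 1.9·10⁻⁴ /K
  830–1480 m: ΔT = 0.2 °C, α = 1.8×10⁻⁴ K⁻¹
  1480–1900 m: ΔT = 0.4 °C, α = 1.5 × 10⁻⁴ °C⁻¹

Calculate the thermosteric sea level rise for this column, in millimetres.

about 255 mm

0.51 × 2.5×10⁻⁴ × 120 = 0.01530 m
2.5×10⁻⁴ × 1.5 × 350 = 0.13125 m
Layer 3: 0.87 × 1.9×10⁻⁴ × 360 = 0.059508 m
Layer 4: 0.2 × 1.8×10⁻⁴ × 650 = 0.02340 m
1480–1900 m: 420 × 1.5×10⁻⁴ × 0.4 = 0.02520 m
Δh = 0.01530 + 0.13125 + 0.059508 + 0.02340 + 0.02520 = 0.254658 m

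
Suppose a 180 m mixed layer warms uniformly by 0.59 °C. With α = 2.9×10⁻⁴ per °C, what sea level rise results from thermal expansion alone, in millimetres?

Δh = αΔT·H = 2.9×10⁻⁴ × 0.59 × 180 = 0.030798 m

about 31 mm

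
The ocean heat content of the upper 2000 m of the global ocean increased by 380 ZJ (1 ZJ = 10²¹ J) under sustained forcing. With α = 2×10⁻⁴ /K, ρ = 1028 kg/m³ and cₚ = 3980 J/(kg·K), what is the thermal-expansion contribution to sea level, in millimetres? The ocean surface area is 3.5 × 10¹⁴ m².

Per unit area: Q = 380×10²¹ / (3.5×10¹⁴) ≈ 1.086×10⁹ J/m²
Δh = αQ/(ρcₚ) = 2×10⁻⁴ × 1.086×10⁹ / (1028 × 3980) ≈ 0.053086 m

Δh ≈ 53.1 mm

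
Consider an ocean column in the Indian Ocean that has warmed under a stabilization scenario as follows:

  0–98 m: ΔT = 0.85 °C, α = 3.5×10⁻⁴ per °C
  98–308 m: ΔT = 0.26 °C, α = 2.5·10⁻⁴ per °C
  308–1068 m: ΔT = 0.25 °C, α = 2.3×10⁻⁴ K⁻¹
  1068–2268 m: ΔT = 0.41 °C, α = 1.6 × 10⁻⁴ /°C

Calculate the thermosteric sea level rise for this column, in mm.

0–98 m: 3.5×10⁻⁴ × 0.85 × 98 = 0.029155 m
Layer 2: 2.5×10⁻⁴ × 0.26 × 210 = 0.01365 m
Layer 3: 2.3×10⁻⁴ × 0.25 × 760 = 0.04370 m
Layer 4: 1.6×10⁻⁴ × 0.41 × 1200 = 0.07872 m
Δh = 0.029155 + 0.01365 + 0.04370 + 0.07872 = 0.165225 m

Δh = 165 mm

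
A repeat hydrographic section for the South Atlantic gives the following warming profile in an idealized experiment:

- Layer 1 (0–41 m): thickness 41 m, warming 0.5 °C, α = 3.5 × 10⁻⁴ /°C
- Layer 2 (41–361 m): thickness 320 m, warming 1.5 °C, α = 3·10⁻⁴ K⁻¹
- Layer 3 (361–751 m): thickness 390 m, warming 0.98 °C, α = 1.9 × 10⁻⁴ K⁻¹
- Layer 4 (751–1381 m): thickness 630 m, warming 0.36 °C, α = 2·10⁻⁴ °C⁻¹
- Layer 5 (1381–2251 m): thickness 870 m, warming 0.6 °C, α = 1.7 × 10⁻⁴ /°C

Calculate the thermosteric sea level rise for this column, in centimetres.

Layer 1: 3.5×10⁻⁴ × 41 × 0.5 = 0.007175 m
3×10⁻⁴ × 320 × 1.5 = 0.14400 m
0.98 × 1.9×10⁻⁴ × 390 = 0.072618 m
751–1381 m: 630 × 2×10⁻⁴ × 0.36 = 0.04536 m
1.7×10⁻⁴ × 870 × 0.6 = 0.08874 m
Δh = 0.007175 + 0.14400 + 0.072618 + 0.04536 + 0.08874 = 0.357893 m ≈ 35.8 cm

35.8 cm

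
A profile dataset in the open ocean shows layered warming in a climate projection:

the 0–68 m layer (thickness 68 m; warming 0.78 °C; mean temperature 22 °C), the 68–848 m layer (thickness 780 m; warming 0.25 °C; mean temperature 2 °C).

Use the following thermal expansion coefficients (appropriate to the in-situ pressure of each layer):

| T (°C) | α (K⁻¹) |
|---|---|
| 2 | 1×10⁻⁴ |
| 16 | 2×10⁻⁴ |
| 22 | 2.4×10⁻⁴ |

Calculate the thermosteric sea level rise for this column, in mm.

about 32.2 mm

Layer 1 at 22 °C → α = 2.4×10⁻⁴ K⁻¹
Layer 2 at 2 °C → α = 1×10⁻⁴ K⁻¹
Layer 1: 68 × 0.78 × 2.4×10⁻⁴ = 0.0127296 m
Layer 2: 0.25 × 780 × 1×10⁻⁴ = 0.01950 m
Δh = 0.0127296 + 0.01950 = 0.0322296 m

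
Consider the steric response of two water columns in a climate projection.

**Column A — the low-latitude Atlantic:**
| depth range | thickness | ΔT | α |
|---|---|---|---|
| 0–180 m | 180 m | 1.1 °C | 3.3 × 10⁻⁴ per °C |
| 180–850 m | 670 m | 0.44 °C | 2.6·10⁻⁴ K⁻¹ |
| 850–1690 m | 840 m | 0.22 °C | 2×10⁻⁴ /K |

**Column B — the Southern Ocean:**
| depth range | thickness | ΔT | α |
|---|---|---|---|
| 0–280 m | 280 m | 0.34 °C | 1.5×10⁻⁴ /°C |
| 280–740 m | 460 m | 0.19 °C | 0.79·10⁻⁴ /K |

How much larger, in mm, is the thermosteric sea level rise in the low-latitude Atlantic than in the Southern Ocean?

A 0–180 m: 3.3×10⁻⁴ × 1.1 × 180 = 0.06534 m
A Layer 2: 2.6×10⁻⁴ × 0.44 × 670 = 0.076648 m
A Layer 3: 840 × 2×10⁻⁴ × 0.22 = 0.03696 m
A total: 0.178948 m
B 0–280 m: 1.5×10⁻⁴ × 280 × 0.34 = 0.01428 m
B Layer 2: 0.79×10⁻⁴ × 0.19 × 460 = 0.0069046 m
B total: 0.0211846 m
Difference: 0.178948 − 0.0211846 = 0.1577634 m

Δh_A − Δh_B ≈ 160 mm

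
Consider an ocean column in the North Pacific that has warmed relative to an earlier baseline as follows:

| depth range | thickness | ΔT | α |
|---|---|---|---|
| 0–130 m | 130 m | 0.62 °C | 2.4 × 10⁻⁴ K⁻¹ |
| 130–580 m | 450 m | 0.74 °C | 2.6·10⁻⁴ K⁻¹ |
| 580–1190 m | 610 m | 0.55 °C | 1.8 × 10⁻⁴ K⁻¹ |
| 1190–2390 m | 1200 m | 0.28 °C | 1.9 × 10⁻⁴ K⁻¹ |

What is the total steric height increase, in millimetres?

Layer 1: 0.62 × 2.4×10⁻⁴ × 130 = 0.019344 m
130–580 m: 450 × 0.74 × 2.6×10⁻⁴ = 0.08658 m
Layer 3: 1.8×10⁻⁴ × 610 × 0.55 = 0.06039 m
1.9×10⁻⁴ × 1200 × 0.28 = 0.06384 m
Δh = 0.019344 + 0.08658 + 0.06039 + 0.06384 = 0.230154 m ≈ 230 mm

Δh ≈ 230 mm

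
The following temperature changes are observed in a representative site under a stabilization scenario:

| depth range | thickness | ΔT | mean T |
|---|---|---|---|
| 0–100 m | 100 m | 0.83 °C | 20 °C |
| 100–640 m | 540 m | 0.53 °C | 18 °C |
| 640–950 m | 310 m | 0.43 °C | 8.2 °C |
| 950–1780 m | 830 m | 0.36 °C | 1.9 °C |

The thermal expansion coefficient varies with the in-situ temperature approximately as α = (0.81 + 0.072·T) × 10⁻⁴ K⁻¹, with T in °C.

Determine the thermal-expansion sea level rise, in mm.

Layer 1: α = (0.81 + 0.072×20)×10⁻⁴ = 2.25×10⁻⁴ K⁻¹
Layer 2: α = (0.81 + 0.072×18)×10⁻⁴ = 2.106×10⁻⁴ K⁻¹
Layer 3: α = (0.81 + 0.072×8.2)×10⁻⁴ = 1.4004×10⁻⁴ K⁻¹
Layer 4: α = (0.81 + 0.072×1.9)×10⁻⁴ = 0.9468×10⁻⁴ K⁻¹
Layer 1: 0.83 × 2.25×10⁻⁴ × 100 = 0.018675 m
100–640 m: 540 × 0.53 × 2.106×10⁻⁴ = 0.06027372 m
1.4004×10⁻⁴ × 0.43 × 310 = 0.018667332 m
0.9468×10⁻⁴ × 0.36 × 830 = 0.028290384 m
Δh = 0.018675 + 0.06027372 + 0.018667332 + 0.028290384 = 0.125906436 m ≈ 126 mm

Δh = 126 mm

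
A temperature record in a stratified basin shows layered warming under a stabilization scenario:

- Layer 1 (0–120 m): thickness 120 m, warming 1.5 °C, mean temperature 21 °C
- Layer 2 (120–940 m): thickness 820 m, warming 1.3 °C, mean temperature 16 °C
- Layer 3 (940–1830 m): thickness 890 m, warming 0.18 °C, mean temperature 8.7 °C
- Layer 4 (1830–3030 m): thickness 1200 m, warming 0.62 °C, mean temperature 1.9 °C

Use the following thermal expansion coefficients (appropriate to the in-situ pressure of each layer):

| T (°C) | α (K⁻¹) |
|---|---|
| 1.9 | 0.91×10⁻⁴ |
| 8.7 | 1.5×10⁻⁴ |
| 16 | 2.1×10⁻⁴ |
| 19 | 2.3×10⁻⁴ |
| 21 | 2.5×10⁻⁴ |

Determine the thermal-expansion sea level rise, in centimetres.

Layer 1 at 21 °C → α = 2.5×10⁻⁴ K⁻¹
Layer 2 at 16 °C → α = 2.1×10⁻⁴ K⁻¹
Layer 3 at 8.7 °C → α = 1.5×10⁻⁴ K⁻¹
Layer 4 at 1.9 °C → α = 0.91×10⁻⁴ K⁻¹
2.5×10⁻⁴ × 1.5 × 120 = 0.04500 m
820 × 1.3 × 2.1×10⁻⁴ = 0.22386 m
0.18 × 890 × 1.5×10⁻⁴ = 0.02403 m
0.91×10⁻⁴ × 1200 × 0.62 = 0.067704 m
Δh = 0.04500 + 0.22386 + 0.02403 + 0.067704 = 0.360594 m

36.1 cm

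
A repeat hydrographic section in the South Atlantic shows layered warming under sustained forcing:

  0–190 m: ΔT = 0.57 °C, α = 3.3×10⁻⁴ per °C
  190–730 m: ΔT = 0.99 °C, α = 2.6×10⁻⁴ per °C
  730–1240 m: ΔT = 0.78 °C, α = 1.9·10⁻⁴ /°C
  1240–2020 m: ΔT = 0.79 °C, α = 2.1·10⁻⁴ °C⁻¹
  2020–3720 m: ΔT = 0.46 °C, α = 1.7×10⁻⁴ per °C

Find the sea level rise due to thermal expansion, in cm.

Layer 1: 0.57 × 190 × 3.3×10⁻⁴ = 0.035739 m
190–730 m: 0.99 × 2.6×10⁻⁴ × 540 = 0.138996 m
Layer 3: 510 × 1.9×10⁻⁴ × 0.78 = 0.075582 m
780 × 0.79 × 2.1×10⁻⁴ = 0.129402 m
Layer 5: 1700 × 1.7×10⁻⁴ × 0.46 = 0.13294 m
Δh = 0.035739 + 0.138996 + 0.075582 + 0.129402 + 0.13294 = 0.512659 m

Δh = 51 cm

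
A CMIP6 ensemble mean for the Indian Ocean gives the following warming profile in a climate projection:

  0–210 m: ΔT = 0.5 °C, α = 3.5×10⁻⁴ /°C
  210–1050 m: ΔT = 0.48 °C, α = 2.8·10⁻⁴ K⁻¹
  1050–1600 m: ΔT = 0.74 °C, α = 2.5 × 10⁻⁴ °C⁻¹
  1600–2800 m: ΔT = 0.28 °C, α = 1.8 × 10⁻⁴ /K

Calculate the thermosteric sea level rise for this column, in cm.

Δh ≈ 31.2 cm

0–210 m: 210 × 0.5 × 3.5×10⁻⁴ = 0.03675 m
840 × 0.48 × 2.8×10⁻⁴ = 0.112896 m
Layer 3: 2.5×10⁻⁴ × 550 × 0.74 = 0.10175 m
0.28 × 1200 × 1.8×10⁻⁴ = 0.06048 m
Δh = 0.03675 + 0.112896 + 0.10175 + 0.06048 = 0.311876 m ≈ 31.2 cm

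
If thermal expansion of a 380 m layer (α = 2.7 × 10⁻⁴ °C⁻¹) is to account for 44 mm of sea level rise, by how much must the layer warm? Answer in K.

ΔT = Δh/(αH) = 0.044 / (2.7×10⁻⁴ × 380) ≈ 0.4288 K

0.429 K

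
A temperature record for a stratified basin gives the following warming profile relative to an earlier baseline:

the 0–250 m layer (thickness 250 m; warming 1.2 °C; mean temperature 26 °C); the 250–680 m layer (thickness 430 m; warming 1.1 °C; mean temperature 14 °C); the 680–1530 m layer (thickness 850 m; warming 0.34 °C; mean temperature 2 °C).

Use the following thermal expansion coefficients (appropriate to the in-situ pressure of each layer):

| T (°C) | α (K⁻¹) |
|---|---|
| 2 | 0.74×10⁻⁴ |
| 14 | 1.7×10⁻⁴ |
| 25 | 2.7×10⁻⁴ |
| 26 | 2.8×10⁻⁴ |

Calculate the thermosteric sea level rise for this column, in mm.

Δh = 186 mm

Layer 1 at 26 °C → α = 2.8×10⁻⁴ K⁻¹
Layer 2 at 14 °C → α = 1.7×10⁻⁴ K⁻¹
Layer 3 at 2 °C → α = 0.74×10⁻⁴ K⁻¹
2.8×10⁻⁴ × 250 × 1.2 = 0.08400 m
250–680 m: 1.1 × 1.7×10⁻⁴ × 430 = 0.08041 m
Layer 3: 0.34 × 850 × 0.74×10⁻⁴ = 0.021386 m
Δh = 0.08400 + 0.08041 + 0.021386 = 0.185796 m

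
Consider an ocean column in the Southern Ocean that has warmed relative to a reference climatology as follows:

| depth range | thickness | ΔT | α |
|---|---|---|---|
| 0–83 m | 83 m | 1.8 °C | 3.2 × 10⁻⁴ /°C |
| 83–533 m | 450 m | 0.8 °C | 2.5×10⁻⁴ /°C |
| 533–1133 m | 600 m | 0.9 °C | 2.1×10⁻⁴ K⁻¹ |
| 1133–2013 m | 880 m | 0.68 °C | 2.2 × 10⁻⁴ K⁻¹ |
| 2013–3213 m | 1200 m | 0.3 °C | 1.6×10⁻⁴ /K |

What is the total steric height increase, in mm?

440 mm of thermosteric rise

Layer 1: 3.2×10⁻⁴ × 83 × 1.8 = 0.047808 m
Layer 2: 450 × 0.8 × 2.5×10⁻⁴ = 0.09000 m
0.9 × 600 × 2.1×10⁻⁴ = 0.11340 m
Layer 4: 2.2×10⁻⁴ × 0.68 × 880 = 0.131648 m
2013–3213 m: 1.6×10⁻⁴ × 1200 × 0.3 = 0.05760 m
Δh = 0.047808 + 0.09000 + 0.11340 + 0.131648 + 0.05760 = 0.440456 m ≈ 440 mm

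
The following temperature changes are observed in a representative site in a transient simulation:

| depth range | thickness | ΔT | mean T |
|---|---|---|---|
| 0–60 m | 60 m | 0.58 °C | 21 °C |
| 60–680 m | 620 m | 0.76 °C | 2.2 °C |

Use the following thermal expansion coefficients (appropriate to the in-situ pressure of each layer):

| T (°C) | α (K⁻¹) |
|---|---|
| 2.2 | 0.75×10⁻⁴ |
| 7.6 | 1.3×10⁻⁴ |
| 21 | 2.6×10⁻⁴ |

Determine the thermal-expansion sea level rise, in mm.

44.4 mm of thermosteric rise

Layer 1 at 21 °C → α = 2.6×10⁻⁴ K⁻¹
Layer 2 at 2.2 °C → α = 0.75×10⁻⁴ K⁻¹
0–60 m: 60 × 2.6×10⁻⁴ × 0.58 = 0.009048 m
Layer 2: 0.75×10⁻⁴ × 0.76 × 620 = 0.03534 m
Δh = 0.009048 + 0.03534 = 0.044388 m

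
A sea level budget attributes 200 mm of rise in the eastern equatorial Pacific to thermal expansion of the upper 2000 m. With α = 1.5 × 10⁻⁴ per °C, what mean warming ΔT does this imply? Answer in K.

0.67 K

ΔT = Δh/(αH) = 0.2 / (1.5×10⁻⁴ × 2000) ≈ 0.6667 K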